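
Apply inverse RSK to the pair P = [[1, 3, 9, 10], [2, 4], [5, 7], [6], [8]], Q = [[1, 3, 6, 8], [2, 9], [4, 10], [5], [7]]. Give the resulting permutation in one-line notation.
Reverse the RSK construction: for i from n down to 1, find the cell of Q containing i, remove the entry at that cell from P, and reverse-bump it up through P; the value ejected from row 1 is w(i).

Step i=10: Q has 10 at row 3, column 2; remove 7 from row 3 of P and reverse-bump: 7 enters row 2 and ejects 4; 4 enters row 1 and ejects 3. So w(10) = 3. P is now [[1, 4, 9, 10], [2, 7], [5], [6], [8]].
Step i=9: Q has 9 at row 2, column 2; remove 7 from row 2 of P and reverse-bump: 7 enters row 1 and ejects 4. So w(9) = 4. P is now [[1, 7, 9, 10], [2], [5], [6], [8]].
Step i=8: Q has 8 at row 1, column 4; remove that cell from P, ejecting 10. So w(8) = 10. P is now [[1, 7, 9], [2], [5], [6], [8]].
Step i=7: Q has 7 at row 5, column 1; remove 8 from row 5 of P and reverse-bump: 8 enters row 4 and ejects 6; 6 enters row 3 and ejects 5; 5 enters row 2 and ejects 2; 2 enters row 1 and ejects 1. So w(7) = 1. P is now [[2, 7, 9], [5], [6], [8]].
Step i=6: Q has 6 at row 1, column 3; remove that cell from P, ejecting 9. So w(6) = 9. P is now [[2, 7], [5], [6], [8]].
Step i=5: Q has 5 at row 4, column 1; remove 8 from row 4 of P and reverse-bump: 8 enters row 3 and ejects 6; 6 enters row 2 and ejects 5; 5 enters row 1 and ejects 2. So w(5) = 2. P is now [[5, 7], [6], [8]].
Step i=4: Q has 4 at row 3, column 1; remove 8 from row 3 of P and reverse-bump: 8 enters row 2 and ejects 6; 6 enters row 1 and ejects 5. So w(4) = 5. P is now [[6, 7], [8]].
Step i=3: Q has 3 at row 1, column 2; remove that cell from P, ejecting 7. So w(3) = 7. P is now [[6], [8]].
Step i=2: Q has 2 at row 2, column 1; remove 8 from row 2 of P and reverse-bump: 8 enters row 1 and ejects 6. So w(2) = 6. P is now [[8]].
Step i=1: Q has 1 at row 1, column 1; remove that cell from P, ejecting 8. So w(1) = 8. P is now [].

So w = 8 6 7 5 2 9 1 10 4 3.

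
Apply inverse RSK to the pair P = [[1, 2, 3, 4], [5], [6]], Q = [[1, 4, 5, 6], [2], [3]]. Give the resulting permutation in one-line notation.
Reverse the RSK construction: for i from n down to 1, find the cell of Q containing i, remove the entry at that cell from P, and reverse-bump it up through P; the value ejected from row 1 is w(i).

Step i=6: Q has 6 at row 1, column 4; remove that cell from P, ejecting 4. So w(6) = 4. P is now [[1, 2, 3], [5], [6]].
Step i=5: Q has 5 at row 1, column 3; remove that cell from P, ejecting 3. So w(5) = 3. P is now [[1, 2], [5], [6]].
Step i=4: Q has 4 at row 1, column 2; remove that cell from P, ejecting 2. So w(4) = 2. P is now [[1], [5], [6]].
Step i=3: Q has 3 at row 3, column 1; remove 6 from row 3 of P and reverse-bump: 6 enters row 2 and ejects 5; 5 enters row 1 and ejects 1. So w(3) = 1. P is now [[5], [6]].
Step i=2: Q has 2 at row 2, column 1; remove 6 from row 2 of P and reverse-bump: 6 enters row 1 and ejects 5. So w(2) = 5. P is now [[6]].
Step i=1: Q has 1 at row 1, column 1; remove that cell from P, ejecting 6. So w(1) = 6. P is now [].

So w = 6 5 1 2 3 4.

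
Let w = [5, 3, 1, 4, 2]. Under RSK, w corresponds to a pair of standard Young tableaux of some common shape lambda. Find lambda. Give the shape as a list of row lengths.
[2, 2, 1]

Row-insert each entry into an empty tableau.

After inserting 5: P = [[5]].
After inserting 3: P = [[3], [5]].
After inserting 1: P = [[1], [3], [5]].
After inserting 4: P = [[1, 4], [3], [5]].
After inserting 2: P = [[1, 2], [3, 4], [5]].

The final insertion tableau P = [[1, 2], [3, 4], [5]] has shape [2, 2, 1].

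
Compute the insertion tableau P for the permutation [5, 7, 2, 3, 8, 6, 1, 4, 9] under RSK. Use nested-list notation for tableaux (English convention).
P = [[1, 3, 4, 9], [2, 6, 8], [5, 7]]

After inserting 5: P = [[5]].
After inserting 7: P = [[5, 7]].
After inserting 2: P = [[2, 7], [5]].
After inserting 3: P = [[2, 3], [5, 7]].
After inserting 8: P = [[2, 3, 8], [5, 7]].
After inserting 6: P = [[2, 3, 6], [5, 7, 8]].
After inserting 1: P = [[1, 3, 6], [2, 7, 8], [5]].
After inserting 4: P = [[1, 3, 4], [2, 6, 8], [5, 7]].
After inserting 9: P = [[1, 3, 4, 9], [2, 6, 8], [5, 7]].

So P = [[1, 3, 4, 9], [2, 6, 8], [5, 7]].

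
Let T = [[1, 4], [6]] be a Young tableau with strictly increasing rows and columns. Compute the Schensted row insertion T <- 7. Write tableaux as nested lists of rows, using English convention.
7 is larger than every entry of row 1, so it is appended to row 1. The new tableau is [[1, 4, 7], [6]].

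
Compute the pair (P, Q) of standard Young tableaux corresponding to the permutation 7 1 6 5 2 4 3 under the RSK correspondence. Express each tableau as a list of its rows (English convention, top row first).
Insert each entry of the permutation into P by Schensted row insertion, recording in Q the position of each new cell.

Insert 7: appended to row 1. P = [[7]].
Insert 1: 1 bumps 7 from row 1; 7 starts row 2. P = [[1], [7]].
Insert 6: appended to row 1. P = [[1, 6], [7]].
Insert 5: 5 bumps 6 from row 1; 6 bumps 7 from row 2; 7 starts row 3. P = [[1, 5], [6], [7]].
Insert 2: 2 bumps 5 from row 1; 5 bumps 6 from row 2; 6 bumps 7 from row 3; 7 starts row 4. P = [[1, 2], [5], [6], [7]].
Insert 4: appended to row 1. P = [[1, 2, 4], [5], [6], [7]].
Insert 3: 3 bumps 4 from row 1; 4 bumps 5 from row 2; 5 bumps 6 from row 3; 6 bumps 7 from row 4; 7 starts row 5. P = [[1, 2, 3], [4], [5], [6], [7]].

So P = [[1, 2, 3], [4], [5], [6], [7]], Q = [[1, 3, 6], [2], [4], [5], [7]].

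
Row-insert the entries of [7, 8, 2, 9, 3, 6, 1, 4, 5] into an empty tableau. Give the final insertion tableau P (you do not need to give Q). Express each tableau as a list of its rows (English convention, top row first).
P = [[1, 3, 4, 5], [2, 6, 9], [7, 8]]

Insert 7: appended to row 1. P = [[7]].
Insert 8: appended to row 1. P = [[7, 8]].
Insert 2: 2 bumps 7 from row 1; 7 starts row 2. P = [[2, 8], [7]].
Insert 9: appended to row 1. P = [[2, 8, 9], [7]].
Insert 3: 3 bumps 8 from row 1; 8 appends to row 2. P = [[2, 3, 9], [7, 8]].
Insert 6: 6 bumps 9 from row 1; 9 appends to row 2. P = [[2, 3, 6], [7, 8, 9]].
Insert 1: 1 bumps 2 from row 1; 2 bumps 7 from row 2; 7 starts row 3. P = [[1, 3, 6], [2, 8, 9], [7]].
Insert 4: 4 bumps 6 from row 1; 6 bumps 8 from row 2; 8 appends to row 3. P = [[1, 3, 4], [2, 6, 9], [7, 8]].
Insert 5: appended to row 1. P = [[1, 3, 4, 5], [2, 6, 9], [7, 8]].

So P = [[1, 3, 4, 5], [2, 6, 9], [7, 8]].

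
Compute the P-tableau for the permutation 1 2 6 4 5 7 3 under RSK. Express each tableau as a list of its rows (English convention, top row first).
P = [[1, 2, 3, 5, 7], [4], [6]]

Insert 1: appended to row 1. P = [[1]].
Insert 2: appended to row 1. P = [[1, 2]].
Insert 6: appended to row 1. P = [[1, 2, 6]].
Insert 4: 4 bumps 6 from row 1; 6 starts row 2. P = [[1, 2, 4], [6]].
Insert 5: appended to row 1. P = [[1, 2, 4, 5], [6]].
Insert 7: appended to row 1. P = [[1, 2, 4, 5, 7], [6]].
Insert 3: 3 bumps 4 from row 1; 4 bumps 6 from row 2; 6 starts row 3. P = [[1, 2, 3, 5, 7], [4], [6]].

So P = [[1, 2, 3, 5, 7], [4], [6]].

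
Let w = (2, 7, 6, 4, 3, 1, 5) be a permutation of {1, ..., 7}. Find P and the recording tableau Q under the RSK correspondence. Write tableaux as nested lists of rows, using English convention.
P = [[1, 3, 5], [2], [4], [6], [7]], Q = [[1, 2, 7], [3], [4], [5], [6]]

Insert each entry of the permutation into P by Schensted row insertion, recording in Q the position of each new cell.

After inserting 2: P = [[2]].
After inserting 7: P = [[2, 7]].
After inserting 6: P = [[2, 6], [7]].
After inserting 4: P = [[2, 4], [6], [7]].
After inserting 3: P = [[2, 3], [4], [6], [7]].
After inserting 1: P = [[1, 3], [2], [4], [6], [7]].
After inserting 5: P = [[1, 3, 5], [2], [4], [6], [7]].

So P = [[1, 3, 5], [2], [4], [6], [7]], Q = [[1, 2, 7], [3], [4], [5], [6]].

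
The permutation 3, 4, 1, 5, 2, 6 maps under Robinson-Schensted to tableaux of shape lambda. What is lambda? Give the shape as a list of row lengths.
[4, 2]

RSK row insertion gives P = [[1, 2, 5, 6], [3, 4]], which has shape [4, 2].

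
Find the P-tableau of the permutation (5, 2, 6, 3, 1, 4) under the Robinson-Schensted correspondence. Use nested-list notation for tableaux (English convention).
Insert 5: appended to row 1. P = [[5]].
Insert 2: 2 bumps 5 from row 1; 5 starts row 2. P = [[2], [5]].
Insert 6: appended to row 1. P = [[2, 6], [5]].
Insert 3: 3 bumps 6 from row 1; 6 appends to row 2. P = [[2, 3], [5, 6]].
Insert 1: 1 bumps 2 from row 1; 2 bumps 5 from row 2; 5 starts row 3. P = [[1, 3], [2, 6], [5]].
Insert 4: appended to row 1. P = [[1, 3, 4], [2, 6], [5]].

So P = [[1, 3, 4], [2, 6], [5]].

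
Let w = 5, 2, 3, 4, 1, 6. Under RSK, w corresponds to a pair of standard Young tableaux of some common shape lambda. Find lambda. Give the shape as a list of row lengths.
[4, 1, 1]

Row-insert each entry into an empty tableau.

After inserting 5: P = [[5]].
After inserting 2: P = [[2], [5]].
After inserting 3: P = [[2, 3], [5]].
After inserting 4: P = [[2, 3, 4], [5]].
After inserting 1: P = [[1, 3, 4], [2], [5]].
After inserting 6: P = [[1, 3, 4, 6], [2], [5]].

The final insertion tableau P = [[1, 3, 4, 6], [2], [5]] has shape [4, 1, 1].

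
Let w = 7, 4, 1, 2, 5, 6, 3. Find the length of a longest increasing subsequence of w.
4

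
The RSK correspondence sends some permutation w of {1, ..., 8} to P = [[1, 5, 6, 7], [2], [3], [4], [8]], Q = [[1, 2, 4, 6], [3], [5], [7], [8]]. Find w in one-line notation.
Reverse the RSK construction: for i from n down to 1, find the cell of Q containing i, remove the entry at that cell from P, and reverse-bump it up through P; the value ejected from row 1 is w(i).

Step i=8: Q has 8 at row 5, column 1; remove 8 from row 5 of P and reverse-bump: 8 enters row 4 and ejects 4; 4 enters row 3 and ejects 3; 3 enters row 2 and ejects 2; 2 enters row 1 and ejects 1. So w(8) = 1. P is now [[2, 5, 6, 7], [3], [4], [8]].
Step i=7: Q has 7 at row 4, column 1; remove 8 from row 4 of P and reverse-bump: 8 enters row 3 and ejects 4; 4 enters row 2 and ejects 3; 3 enters row 1 and ejects 2. So w(7) = 2. P is now [[3, 5, 6, 7], [4], [8]].
Step i=6: Q has 6 at row 1, column 4; remove that cell from P, ejecting 7. So w(6) = 7. P is now [[3, 5, 6], [4], [8]].
Step i=5: Q has 5 at row 3, column 1; remove 8 from row 3 of P and reverse-bump: 8 enters row 2 and ejects 4; 4 enters row 1 and ejects 3. So w(5) = 3. P is now [[4, 5, 6], [8]].
Step i=4: Q has 4 at row 1, column 3; remove that cell from P, ejecting 6. So w(4) = 6. P is now [[4, 5], [8]].
Step i=3: Q has 3 at row 2, column 1; remove 8 from row 2 of P and reverse-bump: 8 enters row 1 and ejects 5. So w(3) = 5. P is now [[4, 8]].
Step i=2: Q has 2 at row 1, column 2; remove that cell from P, ejecting 8. So w(2) = 8. P is now [[4]].
Step i=1: Q has 1 at row 1, column 1; remove that cell from P, ejecting 4. So w(1) = 4. P is now [].

So w = 4 8 5 6 3 7 2 1.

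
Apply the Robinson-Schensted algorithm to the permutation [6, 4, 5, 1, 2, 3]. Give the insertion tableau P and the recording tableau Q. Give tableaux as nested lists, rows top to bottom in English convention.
Insert each entry of the permutation into P by Schensted row insertion, recording in Q the position of each new cell.

Insert 6: appended to row 1. P = [[6]].
Insert 4: 4 bumps 6 from row 1; 6 starts row 2. P = [[4], [6]].
Insert 5: appended to row 1. P = [[4, 5], [6]].
Insert 1: 1 bumps 4 from row 1; 4 bumps 6 from row 2; 6 starts row 3. P = [[1, 5], [4], [6]].
Insert 2: 2 bumps 5 from row 1; 5 appends to row 2. P = [[1, 2], [4, 5], [6]].
Insert 3: appended to row 1. P = [[1, 2, 3], [4, 5], [6]].

So P = [[1, 2, 3], [4, 5], [6]], Q = [[1, 3, 6], [2, 5], [4]].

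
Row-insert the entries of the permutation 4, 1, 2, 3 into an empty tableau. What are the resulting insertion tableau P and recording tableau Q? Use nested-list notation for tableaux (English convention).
Insert each entry of the permutation into P by Schensted row insertion, recording in Q the position of each new cell.

Insert 4: appended to row 1. P = [[4]].
Insert 1: 1 bumps 4 from row 1; 4 starts row 2. P = [[1], [4]].
Insert 2: appended to row 1. P = [[1, 2], [4]].
Insert 3: appended to row 1. P = [[1, 2, 3], [4]].

So P = [[1, 2, 3], [4]], Q = [[1, 3, 4], [2]].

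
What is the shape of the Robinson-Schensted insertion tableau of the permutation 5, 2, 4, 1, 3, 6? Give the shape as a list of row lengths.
Row-insert each entry into an empty tableau.

After inserting 5: P = [[5]].
After inserting 2: P = [[2], [5]].
After inserting 4: P = [[2, 4], [5]].
After inserting 1: P = [[1, 4], [2], [5]].
After inserting 3: P = [[1, 3], [2, 4], [5]].
After inserting 6: P = [[1, 3, 6], [2, 4], [5]].

The final insertion tableau P = [[1, 3, 6], [2, 4], [5]] has shape [3, 2, 1].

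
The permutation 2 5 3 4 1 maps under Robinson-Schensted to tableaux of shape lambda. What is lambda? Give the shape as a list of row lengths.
[3, 1, 1]

Row-insert each entry into an empty tableau.

After inserting 2: P = [[2]].
After inserting 5: P = [[2, 5]].
After inserting 3: P = [[2, 3], [5]].
After inserting 4: P = [[2, 3, 4], [5]].
After inserting 1: P = [[1, 3, 4], [2], [5]].

The final insertion tableau P = [[1, 3, 4], [2], [5]] has shape [3, 1, 1].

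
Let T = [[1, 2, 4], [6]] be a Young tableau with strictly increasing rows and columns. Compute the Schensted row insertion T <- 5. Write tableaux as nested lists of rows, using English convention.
[[1, 2, 4, 5], [6]]

5 is larger than every entry of row 1, so it is appended to row 1. The new tableau is [[1, 2, 4, 5], [6]].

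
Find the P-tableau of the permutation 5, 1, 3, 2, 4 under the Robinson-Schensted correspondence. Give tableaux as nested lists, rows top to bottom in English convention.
P = [[1, 2, 4], [3], [5]]

Insert 5: appended to row 1. P = [[5]].
Insert 1: 1 bumps 5 from row 1; 5 starts row 2. P = [[1], [5]].
Insert 3: appended to row 1. P = [[1, 3], [5]].
Insert 2: 2 bumps 3 from row 1; 3 bumps 5 from row 2; 5 starts row 3. P = [[1, 2], [3], [5]].
Insert 4: appended to row 1. P = [[1, 2, 4], [3], [5]].

So P = [[1, 2, 4], [3], [5]].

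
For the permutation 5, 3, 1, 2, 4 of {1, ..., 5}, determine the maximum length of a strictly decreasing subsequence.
3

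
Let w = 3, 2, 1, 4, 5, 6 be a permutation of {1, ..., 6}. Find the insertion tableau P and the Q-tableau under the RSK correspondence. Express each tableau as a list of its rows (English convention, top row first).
P = [[1, 4, 5, 6], [2], [3]], Q = [[1, 4, 5, 6], [2], [3]]

Insert each entry of the permutation into P by Schensted row insertion, recording in Q the position of each new cell.

Insert 3: appended to row 1. P = [[3]], Q = [[1]].
Insert 2: 2 bumps 3 from row 1; 3 starts row 2. P = [[2], [3]], Q = [[1], [2]].
Insert 1: 1 bumps 2 from row 1; 2 bumps 3 from row 2; 3 starts row 3. P = [[1], [2], [3]], Q = [[1], [2], [3]].
Insert 4: appended to row 1. P = [[1, 4], [2], [3]], Q = [[1, 4], [2], [3]].
Insert 5: appended to row 1. P = [[1, 4, 5], [2], [3]], Q = [[1, 4, 5], [2], [3]].
Insert 6: appended to row 1. P = [[1, 4, 5, 6], [2], [3]], Q = [[1, 4, 5, 6], [2], [3]].

So P = [[1, 4, 5, 6], [2], [3]], Q = [[1, 4, 5, 6], [2], [3]].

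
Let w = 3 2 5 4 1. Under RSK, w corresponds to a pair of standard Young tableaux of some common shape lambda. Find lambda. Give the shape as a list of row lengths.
[2, 2, 1]

RSK row insertion gives P = [[1, 4], [2, 5], [3]], which has shape [2, 2, 1].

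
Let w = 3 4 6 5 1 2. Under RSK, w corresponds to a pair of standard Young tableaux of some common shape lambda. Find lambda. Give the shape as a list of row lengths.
RSK row insertion gives P = [[1, 2, 5], [3, 4], [6]], which has shape [3, 2, 1].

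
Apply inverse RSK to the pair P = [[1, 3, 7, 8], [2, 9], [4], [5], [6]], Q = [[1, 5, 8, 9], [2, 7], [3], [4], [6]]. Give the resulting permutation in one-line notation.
6 5 4 2 9 1 3 7 8

Reverse the RSK construction: for i from n down to 1, find the cell of Q containing i, remove the entry at that cell from P, and reverse-bump it up through P; the value ejected from row 1 is w(i).

Step i=9: Q has 9 at row 1, column 4; remove that cell from P, ejecting 8. So w(9) = 8. P is now [[1, 3, 7], [2, 9], [4], [5], [6]].
Step i=8: Q has 8 at row 1, column 3; remove that cell from P, ejecting 7. So w(8) = 7. P is now [[1, 3], [2, 9], [4], [5], [6]].
Step i=7: Q has 7 at row 2, column 2; remove 9 from row 2 of P and reverse-bump: 9 enters row 1 and ejects 3. So w(7) = 3. P is now [[1, 9], [2], [4], [5], [6]].
Step i=6: Q has 6 at row 5, column 1; remove 6 from row 5 of P and reverse-bump: 6 enters row 4 and ejects 5; 5 enters row 3 and ejects 4; 4 enters row 2 and ejects 2; 2 enters row 1 and ejects 1. So w(6) = 1. P is now [[2, 9], [4], [5], [6]].
Step i=5: Q has 5 at row 1, column 2; remove that cell from P, ejecting 9. So w(5) = 9. P is now [[2], [4], [5], [6]].
Step i=4: Q has 4 at row 4, column 1; remove 6 from row 4 of P and reverse-bump: 6 enters row 3 and ejects 5; 5 enters row 2 and ejects 4; 4 enters row 1 and ejects 2. So w(4) = 2. P is now [[4], [5], [6]].
Step i=3: Q has 3 at row 3, column 1; remove 6 from row 3 of P and reverse-bump: 6 enters row 2 and ejects 5; 5 enters row 1 and ejects 4. So w(3) = 4. P is now [[5], [6]].
Step i=2: Q has 2 at row 2, column 1; remove 6 from row 2 of P and reverse-bump: 6 enters row 1 and ejects 5. So w(2) = 5. P is now [[6]].
Step i=1: Q has 1 at row 1, column 1; remove that cell from P, ejecting 6. So w(1) = 6. P is now [].

So w = 6 5 4 2 9 1 3 7 8.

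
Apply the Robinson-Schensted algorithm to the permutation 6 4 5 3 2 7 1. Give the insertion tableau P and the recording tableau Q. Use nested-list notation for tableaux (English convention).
Insert each entry of the permutation into P by Schensted row insertion, recording in Q the position of each new cell.

Insert 6: appended to row 1. P = [[6]].
Insert 4: 4 bumps 6 from row 1; 6 starts row 2. P = [[4], [6]].
Insert 5: appended to row 1. P = [[4, 5], [6]].
Insert 3: 3 bumps 4 from row 1; 4 bumps 6 from row 2; 6 starts row 3. P = [[3, 5], [4], [6]].
Insert 2: 2 bumps 3 from row 1; 3 bumps 4 from row 2; 4 bumps 6 from row 3; 6 starts row 4. P = [[2, 5], [3], [4], [6]].
Insert 7: appended to row 1. P = [[2, 5, 7], [3], [4], [6]].
Insert 1: 1 bumps 2 from row 1; 2 bumps 3 from row 2; 3 bumps 4 from row 3; 4 bumps 6 from row 4; 6 starts row 5. P = [[1, 5, 7], [2], [3], [4], [6]].

So P = [[1, 5, 7], [2], [3], [4], [6]], Q = [[1, 3, 6], [2], [4], [5], [7]].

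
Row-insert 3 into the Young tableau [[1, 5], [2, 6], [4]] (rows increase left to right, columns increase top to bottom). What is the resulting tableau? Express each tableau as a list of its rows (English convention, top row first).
In row 1, 3 replaces 5 (the leftmost entry greater than 3); 5 is bumped to row 2. In row 2, 5 replaces 6 (the leftmost entry greater than 5); 6 is bumped to row 3. 6 is appended to row 3. The new tableau is [[1, 3], [2, 5], [4, 6]].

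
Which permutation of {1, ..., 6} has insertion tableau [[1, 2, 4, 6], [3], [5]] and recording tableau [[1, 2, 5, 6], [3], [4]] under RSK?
1 5 3 2 4 6

Reverse the RSK construction: for i from n down to 1, find the cell of Q containing i, remove the entry at that cell from P, and reverse-bump it up through P; the value ejected from row 1 is w(i).

Step i=6: Q has 6 at row 1, column 4; remove that cell from P, ejecting 6. So w(6) = 6. P is now [[1, 2, 4], [3], [5]].
Step i=5: Q has 5 at row 1, column 3; remove that cell from P, ejecting 4. So w(5) = 4. P is now [[1, 2], [3], [5]].
Step i=4: Q has 4 at row 3, column 1; remove 5 from row 3 of P and reverse-bump: 5 enters row 2 and ejects 3; 3 enters row 1 and ejects 2. So w(4) = 2. P is now [[1, 3], [5]].
Step i=3: Q has 3 at row 2, column 1; remove 5 from row 2 of P and reverse-bump: 5 enters row 1 and ejects 3. So w(3) = 3. P is now [[1, 5]].
Step i=2: Q has 2 at row 1, column 2; remove that cell from P, ejecting 5. So w(2) = 5. P is now [[1]].
Step i=1: Q has 1 at row 1, column 1; remove that cell from P, ejecting 1. So w(1) = 1. P is now [].

So w = 1 5 3 2 4 6.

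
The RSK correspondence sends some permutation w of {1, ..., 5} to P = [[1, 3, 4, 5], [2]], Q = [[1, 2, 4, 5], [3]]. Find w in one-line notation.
2 3 1 4 5

Reverse the RSK construction: for i from n down to 1, find the cell of Q containing i, remove the entry at that cell from P, and reverse-bump it up through P; the value ejected from row 1 is w(i).

Step i=5: Q has 5 at row 1, column 4; remove that cell from P, ejecting 5. So w(5) = 5. P is now [[1, 3, 4], [2]].
Step i=4: Q has 4 at row 1, column 3; remove that cell from P, ejecting 4. So w(4) = 4. P is now [[1, 3], [2]].
Step i=3: Q has 3 at row 2, column 1; remove 2 from row 2 of P and reverse-bump: 2 enters row 1 and ejects 1. So w(3) = 1. P is now [[2, 3]].
Step i=2: Q has 2 at row 1, column 2; remove that cell from P, ejecting 3. So w(2) = 3. P is now [[2]].
Step i=1: Q has 1 at row 1, column 1; remove that cell from P, ejecting 2. So w(1) = 2. P is now [].

So w = 2 3 1 4 5.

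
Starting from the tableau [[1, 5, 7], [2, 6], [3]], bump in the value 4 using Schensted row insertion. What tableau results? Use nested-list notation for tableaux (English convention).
[[1, 4, 7], [2, 5], [3, 6]]

In row 1, 4 replaces 5 (the leftmost entry greater than 4); 5 is bumped to row 2. In row 2, 5 replaces 6 (the leftmost entry greater than 5); 6 is bumped to row 3. 6 is appended to row 3. The new tableau is [[1, 4, 7], [2, 5], [3, 6]].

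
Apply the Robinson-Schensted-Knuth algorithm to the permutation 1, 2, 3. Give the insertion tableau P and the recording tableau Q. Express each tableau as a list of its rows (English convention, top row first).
P = [[1, 2, 3]], Q = [[1, 2, 3]]

Insert each entry of the permutation into P by Schensted row insertion, recording in Q the position of each new cell.

Insert 1: appended to row 1. P = [[1]].
Insert 2: appended to row 1. P = [[1, 2]].
Insert 3: appended to row 1. P = [[1, 2, 3]].

So P = [[1, 2, 3]], Q = [[1, 2, 3]].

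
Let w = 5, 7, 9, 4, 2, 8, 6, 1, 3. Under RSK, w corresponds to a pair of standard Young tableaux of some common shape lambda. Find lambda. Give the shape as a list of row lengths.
Row-insert each entry into an empty tableau.

After inserting 5: P = [[5]].
After inserting 7: P = [[5, 7]].
After inserting 9: P = [[5, 7, 9]].
After inserting 4: P = [[4, 7, 9], [5]].
After inserting 2: P = [[2, 7, 9], [4], [5]].
After inserting 8: P = [[2, 7, 8], [4, 9], [5]].
After inserting 6: P = [[2, 6, 8], [4, 7], [5, 9]].
After inserting 1: P = [[1, 6, 8], [2, 7], [4, 9], [5]].
After inserting 3: P = [[1, 3, 8], [2, 6], [4, 7], [5, 9]].

The final insertion tableau P = [[1, 3, 8], [2, 6], [4, 7], [5, 9]] has shape [3, 2, 2, 2].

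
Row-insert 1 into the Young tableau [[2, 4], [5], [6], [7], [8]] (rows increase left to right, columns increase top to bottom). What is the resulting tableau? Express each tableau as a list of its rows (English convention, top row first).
[[1, 4], [2], [5], [6], [7], [8]]

In row 1, 1 replaces 2 (the leftmost entry greater than 1); 2 is bumped to row 2. In row 2, 2 replaces 5 (the leftmost entry greater than 2); 5 is bumped to row 3. In row 3, 5 replaces 6 (the leftmost entry greater than 5); 6 is bumped to row 4. In row 4, 6 replaces 7 (the leftmost entry greater than 6); 7 is bumped to row 5. In row 5, 7 replaces 8 (the leftmost entry greater than 7); 8 is bumped to row 6. 8 starts a new row 6. The new tableau is [[1, 4], [2], [5], [6], [7], [8]].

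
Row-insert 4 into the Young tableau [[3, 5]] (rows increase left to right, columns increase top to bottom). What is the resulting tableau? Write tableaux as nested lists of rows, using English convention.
[[3, 4], [5]]

In row 1, 4 replaces 5 (the leftmost entry greater than 4); 5 is bumped to row 2. 5 starts a new row 2. The new tableau is [[3, 4], [5]].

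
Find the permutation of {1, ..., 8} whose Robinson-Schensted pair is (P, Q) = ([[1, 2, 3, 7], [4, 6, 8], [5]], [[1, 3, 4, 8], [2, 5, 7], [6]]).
5 1 6 8 4 2 3 7

Reverse the RSK construction: for i from n down to 1, find the cell of Q containing i, remove the entry at that cell from P, and reverse-bump it up through P; the value ejected from row 1 is w(i).

Step i=8: Q has 8 at row 1, column 4; remove that cell from P, ejecting 7. So w(8) = 7. P is now [[1, 2, 3], [4, 6, 8], [5]].
Step i=7: Q has 7 at row 2, column 3; remove 8 from row 2 of P and reverse-bump: 8 enters row 1 and ejects 3. So w(7) = 3. P is now [[1, 2, 8], [4, 6], [5]].
Step i=6: Q has 6 at row 3, column 1; remove 5 from row 3 of P and reverse-bump: 5 enters row 2 and ejects 4; 4 enters row 1 and ejects 2. So w(6) = 2. P is now [[1, 4, 8], [5, 6]].
Step i=5: Q has 5 at row 2, column 2; remove 6 from row 2 of P and reverse-bump: 6 enters row 1 and ejects 4. So w(5) = 4. P is now [[1, 6, 8], [5]].
Step i=4: Q has 4 at row 1, column 3; remove that cell from P, ejecting 8. So w(4) = 8. P is now [[1, 6], [5]].
Step i=3: Q has 3 at row 1, column 2; remove that cell from P, ejecting 6. So w(3) = 6. P is now [[1], [5]].
Step i=2: Q has 2 at row 2, column 1; remove 5 from row 2 of P and reverse-bump: 5 enters row 1 and ejects 1. So w(2) = 1. P is now [[5]].
Step i=1: Q has 1 at row 1, column 1; remove that cell from P, ejecting 5. So w(1) = 5. P is now [].

So w = 5 1 6 8 4 2 3 7.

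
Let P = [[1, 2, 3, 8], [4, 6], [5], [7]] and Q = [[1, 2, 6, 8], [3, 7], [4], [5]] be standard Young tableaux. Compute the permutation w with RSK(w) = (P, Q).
1 7 5 4 2 6 3 8

Reverse the RSK construction: for i from n down to 1, find the cell of Q containing i, remove the entry at that cell from P, and reverse-bump it up through P; the value ejected from row 1 is w(i).

Step i=8: Q has 8 at row 1, column 4; remove that cell from P, ejecting 8. So w(8) = 8. P is now [[1, 2, 3], [4, 6], [5], [7]].
Step i=7: Q has 7 at row 2, column 2; remove 6 from row 2 of P and reverse-bump: 6 enters row 1 and ejects 3. So w(7) = 3. P is now [[1, 2, 6], [4], [5], [7]].
Step i=6: Q has 6 at row 1, column 3; remove that cell from P, ejecting 6. So w(6) = 6. P is now [[1, 2], [4], [5], [7]].
Step i=5: Q has 5 at row 4, column 1; remove 7 from row 4 of P and reverse-bump: 7 enters row 3 and ejects 5; 5 enters row 2 and ejects 4; 4 enters row 1 and ejects 2. So w(5) = 2. P is now [[1, 4], [5], [7]].
Step i=4: Q has 4 at row 3, column 1; remove 7 from row 3 of P and reverse-bump: 7 enters row 2 and ejects 5; 5 enters row 1 and ejects 4. So w(4) = 4. P is now [[1, 5], [7]].
Step i=3: Q has 3 at row 2, column 1; remove 7 from row 2 of P and reverse-bump: 7 enters row 1 and ejects 5. So w(3) = 5. P is now [[1, 7]].
Step i=2: Q has 2 at row 1, column 2; remove that cell from P, ejecting 7. So w(2) = 7. P is now [[1]].
Step i=1: Q has 1 at row 1, column 1; remove that cell from P, ejecting 1. So w(1) = 1. P is now [].

So w = 1 7 5 4 2 6 3 8.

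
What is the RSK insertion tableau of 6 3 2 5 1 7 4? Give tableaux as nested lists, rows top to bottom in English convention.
P = [[1, 4, 7], [2, 5], [3], [6]]

Insert 6: appended to row 1. P = [[6]].
Insert 3: 3 bumps 6 from row 1; 6 starts row 2. P = [[3], [6]].
Insert 2: 2 bumps 3 from row 1; 3 bumps 6 from row 2; 6 starts row 3. P = [[2], [3], [6]].
Insert 5: appended to row 1. P = [[2, 5], [3], [6]].
Insert 1: 1 bumps 2 from row 1; 2 bumps 3 from row 2; 3 bumps 6 from row 3; 6 starts row 4. P = [[1, 5], [2], [3], [6]].
Insert 7: appended to row 1. P = [[1, 5, 7], [2], [3], [6]].
Insert 4: 4 bumps 5 from row 1; 5 appends to row 2. P = [[1, 4, 7], [2, 5], [3], [6]].

So P = [[1, 4, 7], [2, 5], [3], [6]].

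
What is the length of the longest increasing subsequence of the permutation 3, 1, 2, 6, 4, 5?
4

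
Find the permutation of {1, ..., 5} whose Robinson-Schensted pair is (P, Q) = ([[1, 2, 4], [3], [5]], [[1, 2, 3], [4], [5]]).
1 3 5 4 2

Reverse the RSK construction: for i from n down to 1, find the cell of Q containing i, remove the entry at that cell from P, and reverse-bump it up through P; the value ejected from row 1 is w(i).

Step i=5: Q has 5 at row 3, column 1; remove 5 from row 3 of P and reverse-bump: 5 enters row 2 and ejects 3; 3 enters row 1 and ejects 2. So w(5) = 2. P is now [[1, 3, 4], [5]].
Step i=4: Q has 4 at row 2, column 1; remove 5 from row 2 of P and reverse-bump: 5 enters row 1 and ejects 4. So w(4) = 4. P is now [[1, 3, 5]].
Step i=3: Q has 3 at row 1, column 3; remove that cell from P, ejecting 5. So w(3) = 5. P is now [[1, 3]].
Step i=2: Q has 2 at row 1, column 2; remove that cell from P, ejecting 3. So w(2) = 3. P is now [[1]].
Step i=1: Q has 1 at row 1, column 1; remove that cell from P, ejecting 1. So w(1) = 1. P is now [].

So w = 1 3 5 4 2.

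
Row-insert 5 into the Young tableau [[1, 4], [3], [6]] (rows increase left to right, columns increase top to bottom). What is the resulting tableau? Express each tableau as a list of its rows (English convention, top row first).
[[1, 4, 5], [3], [6]]

5 is larger than every entry of row 1, so it is appended to row 1. The new tableau is [[1, 4, 5], [3], [6]].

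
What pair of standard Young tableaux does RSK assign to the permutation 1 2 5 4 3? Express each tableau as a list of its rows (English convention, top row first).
P = [[1, 2, 3], [4], [5]], Q = [[1, 2, 3], [4], [5]]

Insert each entry of the permutation into P by Schensted row insertion, recording in Q the position of each new cell.

Insert 1: appended to row 1. P = [[1]], Q = [[1]].
Insert 2: appended to row 1. P = [[1, 2]], Q = [[1, 2]].
Insert 5: appended to row 1. P = [[1, 2, 5]], Q = [[1, 2, 3]].
Insert 4: 4 bumps 5 from row 1; 5 starts row 2. P = [[1, 2, 4], [5]], Q = [[1, 2, 3], [4]].
Insert 3: 3 bumps 4 from row 1; 4 bumps 5 from row 2; 5 starts row 3. P = [[1, 2, 3], [4], [5]], Q = [[1, 2, 3], [4], [5]].

So P = [[1, 2, 3], [4], [5]], Q = [[1, 2, 3], [4], [5]].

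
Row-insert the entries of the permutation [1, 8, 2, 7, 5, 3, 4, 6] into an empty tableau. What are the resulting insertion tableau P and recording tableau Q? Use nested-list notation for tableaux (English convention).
Insert each entry of the permutation into P by Schensted row insertion, recording in Q the position of each new cell.

Insert 1: appended to row 1. P = [[1]], Q = [[1]].
Insert 8: appended to row 1. P = [[1, 8]], Q = [[1, 2]].
Insert 2: 2 bumps 8 from row 1; 8 starts row 2. P = [[1, 2], [8]], Q = [[1, 2], [3]].
Insert 7: appended to row 1. P = [[1, 2, 7], [8]], Q = [[1, 2, 4], [3]].
Insert 5: 5 bumps 7 from row 1; 7 bumps 8 from row 2; 8 starts row 3. P = [[1, 2, 5], [7], [8]], Q = [[1, 2, 4], [3], [5]].
Insert 3: 3 bumps 5 from row 1; 5 bumps 7 from row 2; 7 bumps 8 from row 3; 8 starts row 4. P = [[1, 2, 3], [5], [7], [8]], Q = [[1, 2, 4], [3], [5], [6]].
Insert 4: appended to row 1. P = [[1, 2, 3, 4], [5], [7], [8]], Q = [[1, 2, 4, 7], [3], [5], [6]].
Insert 6: appended to row 1. P = [[1, 2, 3, 4, 6], [5], [7], [8]], Q = [[1, 2, 4, 7, 8], [3], [5], [6]].

So P = [[1, 2, 3, 4, 6], [5], [7], [8]], Q = [[1, 2, 4, 7, 8], [3], [5], [6]].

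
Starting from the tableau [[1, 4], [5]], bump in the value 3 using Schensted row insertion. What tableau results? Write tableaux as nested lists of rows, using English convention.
[[1, 3], [4], [5]]

In row 1, 3 replaces 4 (the leftmost entry greater than 3); 4 is bumped to row 2. In row 2, 4 replaces 5 (the leftmost entry greater than 4); 5 is bumped to row 3. 5 starts a new row 3. The new tableau is [[1, 3], [4], [5]].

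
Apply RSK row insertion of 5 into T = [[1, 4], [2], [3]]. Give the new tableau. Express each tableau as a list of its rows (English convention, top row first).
5 is larger than every entry of row 1, so it is appended to row 1. The new tableau is [[1, 4, 5], [2], [3]].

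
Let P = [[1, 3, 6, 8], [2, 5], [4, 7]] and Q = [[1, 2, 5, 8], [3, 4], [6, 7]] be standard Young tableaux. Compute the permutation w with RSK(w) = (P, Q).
Reverse the RSK construction: for i from n down to 1, find the cell of Q containing i, remove the entry at that cell from P, and reverse-bump it up through P; the value ejected from row 1 is w(i).

Step i=8: Q has 8 at row 1, column 4; remove that cell from P, ejecting 8. So w(8) = 8. P is now [[1, 3, 6], [2, 5], [4, 7]].
Step i=7: Q has 7 at row 3, column 2; remove 7 from row 3 of P and reverse-bump: 7 enters row 2 and ejects 5; 5 enters row 1 and ejects 3. So w(7) = 3. P is now [[1, 5, 6], [2, 7], [4]].
Step i=6: Q has 6 at row 3, column 1; remove 4 from row 3 of P and reverse-bump: 4 enters row 2 and ejects 2; 2 enters row 1 and ejects 1. So w(6) = 1. P is now [[2, 5, 6], [4, 7]].
Step i=5: Q has 5 at row 1, column 3; remove that cell from P, ejecting 6. So w(5) = 6. P is now [[2, 5], [4, 7]].
Step i=4: Q has 4 at row 2, column 2; remove 7 from row 2 of P and reverse-bump: 7 enters row 1 and ejects 5. So w(4) = 5. P is now [[2, 7], [4]].
Step i=3: Q has 3 at row 2, column 1; remove 4 from row 2 of P and reverse-bump: 4 enters row 1 and ejects 2. So w(3) = 2. P is now [[4, 7]].
Step i=2: Q has 2 at row 1, column 2; remove that cell from P, ejecting 7. So w(2) = 7. P is now [[4]].
Step i=1: Q has 1 at row 1, column 1; remove that cell from P, ejecting 4. So w(1) = 4. P is now [].

So w = 4 7 2 5 6 1 3 8.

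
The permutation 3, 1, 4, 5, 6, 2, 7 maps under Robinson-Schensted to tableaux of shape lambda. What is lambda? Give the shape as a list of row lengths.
[5, 2]

Row-insert each entry into an empty tableau.

After inserting 3: P = [[3]].
After inserting 1: P = [[1], [3]].
After inserting 4: P = [[1, 4], [3]].
After inserting 5: P = [[1, 4, 5], [3]].
After inserting 6: P = [[1, 4, 5, 6], [3]].
After inserting 2: P = [[1, 2, 5, 6], [3, 4]].
After inserting 7: P = [[1, 2, 5, 6, 7], [3, 4]].

The final insertion tableau P = [[1, 2, 5, 6, 7], [3, 4]] has shape [5, 2].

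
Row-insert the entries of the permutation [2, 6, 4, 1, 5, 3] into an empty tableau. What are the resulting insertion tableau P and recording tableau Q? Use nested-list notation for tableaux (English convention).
P = [[1, 3, 5], [2, 4], [6]], Q = [[1, 2, 5], [3, 6], [4]]

Insert each entry of the permutation into P by Schensted row insertion, recording in Q the position of each new cell.

Insert 2: appended to row 1. P = [[2]], Q = [[1]].
Insert 6: appended to row 1. P = [[2, 6]], Q = [[1, 2]].
Insert 4: 4 bumps 6 from row 1; 6 starts row 2. P = [[2, 4], [6]], Q = [[1, 2], [3]].
Insert 1: 1 bumps 2 from row 1; 2 bumps 6 from row 2; 6 starts row 3. P = [[1, 4], [2], [6]], Q = [[1, 2], [3], [4]].
Insert 5: appended to row 1. P = [[1, 4, 5], [2], [6]], Q = [[1, 2, 5], [3], [4]].
Insert 3: 3 bumps 4 from row 1; 4 appends to row 2. P = [[1, 3, 5], [2, 4], [6]], Q = [[1, 2, 5], [3, 6], [4]].

So P = [[1, 3, 5], [2, 4], [6]], Q = [[1, 2, 5], [3, 6], [4]].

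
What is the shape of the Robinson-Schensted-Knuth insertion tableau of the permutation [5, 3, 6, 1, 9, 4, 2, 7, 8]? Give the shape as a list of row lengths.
[4, 3, 2]

Row-insert each entry into an empty tableau.

After inserting 5: P = [[5]].
After inserting 3: P = [[3], [5]].
After inserting 6: P = [[3, 6], [5]].
After inserting 1: P = [[1, 6], [3], [5]].
After inserting 9: P = [[1, 6, 9], [3], [5]].
After inserting 4: P = [[1, 4, 9], [3, 6], [5]].
After inserting 2: P = [[1, 2, 9], [3, 4], [5, 6]].
After inserting 7: P = [[1, 2, 7], [3, 4, 9], [5, 6]].
After inserting 8: P = [[1, 2, 7, 8], [3, 4, 9], [5, 6]].

The final insertion tableau P = [[1, 2, 7, 8], [3, 4, 9], [5, 6]] has shape [4, 3, 2].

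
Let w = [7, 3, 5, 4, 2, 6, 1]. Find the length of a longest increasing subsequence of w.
3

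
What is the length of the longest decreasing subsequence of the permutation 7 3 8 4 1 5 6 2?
3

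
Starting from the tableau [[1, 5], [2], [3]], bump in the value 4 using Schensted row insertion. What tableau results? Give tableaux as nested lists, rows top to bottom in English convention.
[[1, 4], [2, 5], [3]]

In row 1, 4 replaces 5 (the leftmost entry greater than 4); 5 is bumped to row 2. 5 is appended to row 2. The new tableau is [[1, 4], [2, 5], [3]].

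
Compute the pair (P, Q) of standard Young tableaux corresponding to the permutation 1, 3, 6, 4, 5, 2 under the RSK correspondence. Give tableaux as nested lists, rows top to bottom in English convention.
Insert each entry of the permutation into P by Schensted row insertion, recording in Q the position of each new cell.

Insert 1: appended to row 1. P = [[1]].
Insert 3: appended to row 1. P = [[1, 3]].
Insert 6: appended to row 1. P = [[1, 3, 6]].
Insert 4: 4 bumps 6 from row 1; 6 starts row 2. P = [[1, 3, 4], [6]].
Insert 5: appended to row 1. P = [[1, 3, 4, 5], [6]].
Insert 2: 2 bumps 3 from row 1; 3 bumps 6 from row 2; 6 starts row 3. P = [[1, 2, 4, 5], [3], [6]].

So P = [[1, 2, 4, 5], [3], [6]], Q = [[1, 2, 3, 5], [4], [6]].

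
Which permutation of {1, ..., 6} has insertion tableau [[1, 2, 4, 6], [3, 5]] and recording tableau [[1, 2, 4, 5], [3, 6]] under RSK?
1 3 2 5 6 4

Reverse the RSK construction: for i from n down to 1, find the cell of Q containing i, remove the entry at that cell from P, and reverse-bump it up through P; the value ejected from row 1 is w(i).

Step i=6: Q has 6 at row 2, column 2; remove 5 from row 2 of P and reverse-bump: 5 enters row 1 and ejects 4. So w(6) = 4. P is now [[1, 2, 5, 6], [3]].
Step i=5: Q has 5 at row 1, column 4; remove that cell from P, ejecting 6. So w(5) = 6. P is now [[1, 2, 5], [3]].
Step i=4: Q has 4 at row 1, column 3; remove that cell from P, ejecting 5. So w(4) = 5. P is now [[1, 2], [3]].
Step i=3: Q has 3 at row 2, column 1; remove 3 from row 2 of P and reverse-bump: 3 enters row 1 and ejects 2. So w(3) = 2. P is now [[1, 3]].
Step i=2: Q has 2 at row 1, column 2; remove that cell from P, ejecting 3. So w(2) = 3. P is now [[1]].
Step i=1: Q has 1 at row 1, column 1; remove that cell from P, ejecting 1. So w(1) = 1. P is now [].

So w = 1 3 2 5 6 4.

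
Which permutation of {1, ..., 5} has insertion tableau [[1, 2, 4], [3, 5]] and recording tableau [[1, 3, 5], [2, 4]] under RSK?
Reverse the RSK construction: for i from n down to 1, find the cell of Q containing i, remove the entry at that cell from P, and reverse-bump it up through P; the value ejected from row 1 is w(i).

Step i=5: Q has 5 at row 1, column 3; remove that cell from P, ejecting 4. So w(5) = 4. P is now [[1, 2], [3, 5]].
Step i=4: Q has 4 at row 2, column 2; remove 5 from row 2 of P and reverse-bump: 5 enters row 1 and ejects 2. So w(4) = 2. P is now [[1, 5], [3]].
Step i=3: Q has 3 at row 1, column 2; remove that cell from P, ejecting 5. So w(3) = 5. P is now [[1], [3]].
Step i=2: Q has 2 at row 2, column 1; remove 3 from row 2 of P and reverse-bump: 3 enters row 1 and ejects 1. So w(2) = 1. P is now [[3]].
Step i=1: Q has 1 at row 1, column 1; remove that cell from P, ejecting 3. So w(1) = 3. P is now [].

So w = 3 1 5 2 4.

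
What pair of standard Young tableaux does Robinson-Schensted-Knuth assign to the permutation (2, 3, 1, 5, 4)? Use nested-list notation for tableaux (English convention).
Insert each entry of the permutation into P by Schensted row insertion, recording in Q the position of each new cell.

After inserting 2: P = [[2]].
After inserting 3: P = [[2, 3]].
After inserting 1: P = [[1, 3], [2]].
After inserting 5: P = [[1, 3, 5], [2]].
After inserting 4: P = [[1, 3, 4], [2, 5]].

So P = [[1, 3, 4], [2, 5]], Q = [[1, 2, 4], [3, 5]].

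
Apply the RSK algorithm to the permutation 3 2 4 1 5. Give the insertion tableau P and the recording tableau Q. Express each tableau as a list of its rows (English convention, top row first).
P = [[1, 4, 5], [2], [3]], Q = [[1, 3, 5], [2], [4]]

Insert each entry of the permutation into P by Schensted row insertion, recording in Q the position of each new cell.

Insert 3: appended to row 1. P = [[3]], Q = [[1]].
Insert 2: 2 bumps 3 from row 1; 3 starts row 2. P = [[2], [3]], Q = [[1], [2]].
Insert 4: appended to row 1. P = [[2, 4], [3]], Q = [[1, 3], [2]].
Insert 1: 1 bumps 2 from row 1; 2 bumps 3 from row 2; 3 starts row 3. P = [[1, 4], [2], [3]], Q = [[1, 3], [2], [4]].
Insert 5: appended to row 1. P = [[1, 4, 5], [2], [3]], Q = [[1, 3, 5], [2], [4]].

So P = [[1, 4, 5], [2], [3]], Q = [[1, 3, 5], [2], [4]].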